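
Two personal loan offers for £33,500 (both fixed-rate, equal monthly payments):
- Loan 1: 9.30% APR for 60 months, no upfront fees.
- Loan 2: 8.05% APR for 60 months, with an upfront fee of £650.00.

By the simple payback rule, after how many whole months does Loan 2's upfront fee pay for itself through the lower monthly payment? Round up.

Loan 1: monthly rate = 9.3%/12 = 0.0077500; payment = 33,500 × 0.0077500 / (1 − (1+0.0077500)^−60) = £700.29.
Loan 2: at 8.05% the monthly rate is 0.0067083, so the payment is 33,500 × 0.0067083 / (1 − 1.0067083^−60) = £680.06.
Monthly savings = £700.29 − £680.06 = £20.23.
Break-even = £650.00 / £20.23 = 32.13 → 33 months.

33 months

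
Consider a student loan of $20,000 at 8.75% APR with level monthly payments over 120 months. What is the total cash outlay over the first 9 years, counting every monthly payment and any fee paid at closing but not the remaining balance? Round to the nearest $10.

$27,070

Monthly rate = 8.75%/12 = 0.0072917; payment = 20,000 × 0.0072917 / (1 − (1+0.0072917)^−120) = $250.65.
Total outlay = 108 × $250.65 = $27,070.20.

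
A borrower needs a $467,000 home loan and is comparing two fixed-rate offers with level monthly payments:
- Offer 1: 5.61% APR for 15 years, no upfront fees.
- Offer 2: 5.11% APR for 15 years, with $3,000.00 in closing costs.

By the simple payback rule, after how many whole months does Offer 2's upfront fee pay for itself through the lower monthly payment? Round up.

25 months

Offer 1: at 5.61% the monthly rate is 0.0046750, so the payment is 467,000 × 0.0046750 / (1 − 1.0046750^−180) = $3,843.09.
Offer 2: monthly rate = 5.11%/12 = 0.0042583; payment = 467,000 × 0.0042583 / (1 − (1+0.0042583)^−180) = $3,719.82.
Monthly savings = $3,843.09 − $3,719.82 = $123.27.
Break-even = $3,000.00 / $123.27 = 24.34 → 25 months.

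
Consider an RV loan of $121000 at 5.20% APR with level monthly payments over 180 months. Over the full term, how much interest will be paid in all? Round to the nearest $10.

$53,510

At 5.20% the monthly rate is 0.0043333, so the payment is 121,000 × 0.0043333 / (1 − 1.0043333^−180) = $969.51.
Total paid = 180 × $969.51 = $174,511.80; interest = $174,511.80 − $121,000 = $53,511.80.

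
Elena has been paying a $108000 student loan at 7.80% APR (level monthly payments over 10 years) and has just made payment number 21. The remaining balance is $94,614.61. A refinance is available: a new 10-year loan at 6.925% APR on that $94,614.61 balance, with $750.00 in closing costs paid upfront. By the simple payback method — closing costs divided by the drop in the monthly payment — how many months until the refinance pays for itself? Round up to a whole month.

4 months

Current payment = 108,000 × 7.8%/12 / (1 − (1+0.0065000)^−120) = $1,298.95.
Refinanced payment = 94,614.61 × 0.0057708 / (1 − (1+0.0057708)^−120) = $1,094.90.
Monthly savings = $1,298.95 − $1,094.90 = $204.05.
Break-even = $750.00 / $204.05 = 3.68 → 4 months.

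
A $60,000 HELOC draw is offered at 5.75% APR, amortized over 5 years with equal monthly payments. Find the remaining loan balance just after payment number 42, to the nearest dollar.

$19,839

With monthly rate i = 5.75%/12 = 0.0047917, the balance after k of n payments is P · [(1+i)^n − (1+i)^k] / [(1+i)^n − 1].
(1+0.0047917)^60 = 1.33217559 and (1+0.0047917)^42 = 1.22234283, so the balance is 60,000 × (1.33217559 − 1.22234283) / (1.33217559 − 1) = $19,838.80.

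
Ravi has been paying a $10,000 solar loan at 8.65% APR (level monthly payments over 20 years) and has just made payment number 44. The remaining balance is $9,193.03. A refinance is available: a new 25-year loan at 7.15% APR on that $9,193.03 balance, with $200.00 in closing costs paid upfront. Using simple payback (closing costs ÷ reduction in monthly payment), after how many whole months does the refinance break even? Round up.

10 months

Current payment = 10,000 × 8.65%/12 / (1 − (1+0.0072083)^−240) = $87.73.
Refinanced payment = 9,193.03 × 0.0059583 / (1 − (1+0.0059583)^−300) = $65.86.
Monthly savings = $87.73 − $65.86 = $21.87.
Break-even = $200.00 / $21.87 = 9.14 → 10 months.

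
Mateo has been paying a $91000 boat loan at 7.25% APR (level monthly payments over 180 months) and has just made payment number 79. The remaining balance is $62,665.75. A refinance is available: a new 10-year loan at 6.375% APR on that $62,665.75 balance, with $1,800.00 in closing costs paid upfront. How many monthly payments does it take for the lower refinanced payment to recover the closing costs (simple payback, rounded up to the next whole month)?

Current payment = 91,000 × 7.25%/12 / (1 − (1+0.0060417)^−180) = $830.71.
Refinanced payment = 62,665.75 × 0.0053125 / (1 − (1+0.0053125)^−120) = $707.58.
Monthly savings = $830.71 − $707.58 = $123.13.
Break-even = $1,800.00 / $123.13 = 14.62 → 15 months.

15 months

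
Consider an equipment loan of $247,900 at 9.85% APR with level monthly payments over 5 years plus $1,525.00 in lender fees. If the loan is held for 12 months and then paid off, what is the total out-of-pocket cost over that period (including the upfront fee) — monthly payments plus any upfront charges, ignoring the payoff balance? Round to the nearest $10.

Monthly rate = 9.85%/12 = 0.0082083; payment = 247,900 × 0.0082083 / (1 − (1+0.0082083)^−60) = $5,248.86.
Total outlay = 12 × $5,248.86 + $1,525.00 = $64,511.32.

$64,510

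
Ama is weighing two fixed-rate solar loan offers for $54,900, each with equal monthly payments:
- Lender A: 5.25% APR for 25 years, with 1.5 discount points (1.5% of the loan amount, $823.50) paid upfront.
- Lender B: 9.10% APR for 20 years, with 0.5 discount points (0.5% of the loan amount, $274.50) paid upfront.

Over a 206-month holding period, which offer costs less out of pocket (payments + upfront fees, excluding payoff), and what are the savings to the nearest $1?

Lender A: monthly rate = 5.25%/12 = 0.0043750; payment = 54,900 × 0.0043750 / (1 − (1+0.0043750)^−300) = $328.99.
Lender B: at 9.10% the monthly rate is 0.0075833, so the payment is 54,900 × 0.0075833 / (1 − 1.0075833^−240) = $497.49.
Over 206 months: Lender A costs 206 × $328.99 + $823.50 = $68,595.44; Lender B costs 206 × $497.49 + $274.50 = $102,757.44.
Lender A is cheaper by $102,757.44 − $68,595.44 = $34,162.00.

Lender A by $34,162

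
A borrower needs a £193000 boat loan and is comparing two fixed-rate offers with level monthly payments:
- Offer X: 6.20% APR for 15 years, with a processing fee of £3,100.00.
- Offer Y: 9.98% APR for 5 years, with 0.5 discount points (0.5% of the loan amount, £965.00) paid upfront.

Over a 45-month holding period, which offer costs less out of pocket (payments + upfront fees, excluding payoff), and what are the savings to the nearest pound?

Offer X: monthly rate = 6.2%/12 = 0.0051667; payment = 193,000 × 0.0051667 / (1 − (1+0.0051667)^−180) = £1,649.57.
Offer Y: monthly rate = 9.98%/12 = 0.0083167; payment = 193,000 × 0.0083167 / (1 − (1+0.0083167)^−60) = £4,098.78.
Over 45 months: Offer X costs 45 × £1,649.57 + £3,100.00 = £77,330.65; Offer Y costs 45 × £4,098.78 + £965.00 = £185,410.10.
Offer X is cheaper by £185,410.10 − £77,330.65 = £108,079.45.

Offer X by £108,079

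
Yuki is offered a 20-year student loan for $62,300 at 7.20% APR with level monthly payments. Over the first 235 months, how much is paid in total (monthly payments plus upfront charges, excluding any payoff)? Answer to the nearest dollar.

At 7.20% the monthly rate is 0.0060000, so the payment is 62,300 × 0.0060000 / (1 − 1.0060000^−240) = $490.52.
Total outlay = 235 × $490.52 = $115,272.20.

$115,272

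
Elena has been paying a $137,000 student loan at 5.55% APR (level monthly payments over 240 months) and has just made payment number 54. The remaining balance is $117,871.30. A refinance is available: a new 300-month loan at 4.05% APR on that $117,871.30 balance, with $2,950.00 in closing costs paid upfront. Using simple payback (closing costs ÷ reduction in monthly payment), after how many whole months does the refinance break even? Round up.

Current payment = 137,000 × 5.55%/12 / (1 − (1+0.0046250)^−240) = $946.28.
Refinanced payment = 117,871.30 × 0.0033750 / (1 − (1+0.0033750)^−300) = $625.43.
Monthly savings = $946.28 − $625.43 = $320.85.
Break-even = $2,950.00 / $320.85 = 9.19 → 10 months.

10 months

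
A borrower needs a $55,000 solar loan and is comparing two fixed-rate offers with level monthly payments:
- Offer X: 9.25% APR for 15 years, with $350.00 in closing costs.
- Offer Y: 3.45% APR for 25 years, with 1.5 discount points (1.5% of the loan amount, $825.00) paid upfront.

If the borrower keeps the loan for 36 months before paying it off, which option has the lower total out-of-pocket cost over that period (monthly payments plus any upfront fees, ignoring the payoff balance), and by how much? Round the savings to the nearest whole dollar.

Offer X: at 9.25% the monthly rate is 0.0077083, so the payment is 55,000 × 0.0077083 / (1 − 1.0077083^−180) = $566.06.
Offer Y: at 3.45% the monthly rate is 0.0028750, so the payment is 55,000 × 0.0028750 / (1 − 1.0028750^−300) = $273.87.
Over 36 months: Offer X costs 36 × $566.06 + $350.00 = $20,728.16; Offer Y costs 36 × $273.87 + $825.00 = $10,684.32.
Offer Y is cheaper by $20,728.16 − $10,684.32 = $10,043.84.

Offer Y by $10,044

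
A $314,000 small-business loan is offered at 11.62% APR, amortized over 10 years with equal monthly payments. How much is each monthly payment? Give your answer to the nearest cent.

Monthly rate = 11.62%/12 = 0.0096833; payment = 314,000 × 0.0096833 / (1 − (1+0.0096833)^−120) = $4,436.28.

$4,436.28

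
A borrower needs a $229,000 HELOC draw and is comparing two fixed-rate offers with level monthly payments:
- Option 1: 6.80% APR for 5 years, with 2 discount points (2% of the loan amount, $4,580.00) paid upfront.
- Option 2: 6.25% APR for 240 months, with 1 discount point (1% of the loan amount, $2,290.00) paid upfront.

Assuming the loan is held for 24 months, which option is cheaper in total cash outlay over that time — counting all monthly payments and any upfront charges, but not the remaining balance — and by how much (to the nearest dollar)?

Option 2 by $70,428

Option 1: monthly rate = 6.8%/12 = 0.0056667; payment = 229,000 × 0.0056667 / (1 − (1+0.0056667)^−60) = $4,512.90.
Option 2: at 6.25% the monthly rate is 0.0052083, so the payment is 229,000 × 0.0052083 / (1 − 1.0052083^−240) = $1,673.83.
Over 24 months: Option 1 costs 24 × $4,512.90 + $4,580.00 = $112,889.60; Option 2 costs 24 × $1,673.83 + $2,290.00 = $42,461.92.
Option 2 is cheaper by $112,889.60 − $42,461.92 = $70,427.68.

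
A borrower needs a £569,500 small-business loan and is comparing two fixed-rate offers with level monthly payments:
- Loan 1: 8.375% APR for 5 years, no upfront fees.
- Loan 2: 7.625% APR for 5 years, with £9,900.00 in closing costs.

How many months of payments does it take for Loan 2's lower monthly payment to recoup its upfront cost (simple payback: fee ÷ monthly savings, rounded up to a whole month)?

49 months

Loan 1: at 8.375% the monthly rate is 0.0069792, so the payment is 569,500 × 0.0069792 / (1 − 1.0069792^−60) = £11,649.88.
Loan 2: monthly rate = 7.625%/12 = 0.0063542; payment = 569,500 × 0.0063542 / (1 − (1+0.0063542)^−60) = £11,445.47.
Monthly savings = £11,649.88 − £11,445.47 = £204.41.
Break-even = £9,900.00 / £204.41 = 48.43 → 49 months.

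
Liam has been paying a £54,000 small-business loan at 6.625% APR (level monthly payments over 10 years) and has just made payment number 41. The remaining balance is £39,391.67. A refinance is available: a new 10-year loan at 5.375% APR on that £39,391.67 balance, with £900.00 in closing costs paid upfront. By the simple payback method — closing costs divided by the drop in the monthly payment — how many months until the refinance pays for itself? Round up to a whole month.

Current payment = 54,000 × 6.625%/12 / (1 − (1+0.0055208)^−120) = £616.60.
Refinanced payment = 39,391.67 × 0.0044792 / (1 − (1+0.0044792)^−120) = £425.07.
Monthly savings = £616.60 − £425.07 = £191.53.
Break-even = £900.00 / £191.53 = 4.70 → 5 months.

5 months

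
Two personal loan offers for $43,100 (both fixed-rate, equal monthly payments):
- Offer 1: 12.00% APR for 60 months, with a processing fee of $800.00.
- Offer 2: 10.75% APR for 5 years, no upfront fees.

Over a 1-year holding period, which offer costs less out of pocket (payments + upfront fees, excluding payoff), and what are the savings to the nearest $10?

Offer 1: monthly rate = 12%/12 = 0.0100000; payment = 43,100 × 0.0100000 / (1 − (1+0.0100000)^−60) = $958.74.
Offer 2: monthly rate = 10.75%/12 = 0.0089583; payment = 43,100 × 0.0089583 / (1 − (1+0.0089583)^−60) = $931.73.
Over 12 months: Offer 1 costs 12 × $958.74 + $800.00 = $12,304.88; Offer 2 costs 12 × $931.73 = $11,180.76.
Offer 2 is cheaper by $12,304.88 − $11,180.76 = $1,124.12.

Offer 2 by $1,120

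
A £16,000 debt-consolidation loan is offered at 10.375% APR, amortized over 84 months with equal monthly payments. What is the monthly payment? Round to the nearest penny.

£268.73

At 10.375% the monthly rate is 0.0086458, so the payment is 16,000 × 0.0086458 / (1 − 1.0086458^−84) = £268.73.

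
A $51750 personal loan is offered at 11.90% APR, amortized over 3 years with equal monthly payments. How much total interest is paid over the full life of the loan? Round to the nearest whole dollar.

$10,039

At 11.90% the monthly rate is 0.0099167, so the payment is 51,750 × 0.0099167 / (1 − 1.0099167^−36) = $1,716.37.
Total paid = 36 × $1,716.37 = $61,789.32; interest = $61,789.32 − $51,750 = $10,039.32.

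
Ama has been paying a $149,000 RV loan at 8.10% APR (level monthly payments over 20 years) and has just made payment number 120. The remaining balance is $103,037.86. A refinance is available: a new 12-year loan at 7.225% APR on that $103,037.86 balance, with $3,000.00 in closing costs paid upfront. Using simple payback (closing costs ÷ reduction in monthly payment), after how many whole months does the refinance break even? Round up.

17 months

Current payment = 149,000 × 8.1%/12 / (1 − (1+0.0067500)^−240) = $1,255.58.
Refinanced payment = 103,037.86 × 0.0060208 / (1 − (1+0.0060208)^−144) = $1,072.02.
Monthly savings = $1,255.58 − $1,072.02 = $183.56.
Break-even = $3,000.00 / $183.56 = 16.34 → 17 months.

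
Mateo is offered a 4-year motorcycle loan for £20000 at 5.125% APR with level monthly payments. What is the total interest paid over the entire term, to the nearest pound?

Monthly rate = 5.125%/12 = 0.0042708; payment = 20,000 × 0.0042708 / (1 − (1+0.0042708)^−48) = £461.72.
Total paid = 48 × £461.72 = £22,162.56; interest = £22,162.56 − £20,000 = £2,162.56.

£2,163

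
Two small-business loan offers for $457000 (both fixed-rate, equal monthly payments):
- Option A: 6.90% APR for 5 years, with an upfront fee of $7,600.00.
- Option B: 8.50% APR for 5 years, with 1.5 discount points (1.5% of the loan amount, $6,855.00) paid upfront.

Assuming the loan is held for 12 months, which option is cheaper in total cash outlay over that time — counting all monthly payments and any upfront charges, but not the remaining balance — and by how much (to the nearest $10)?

Option A: at 6.90% the monthly rate is 0.0057500, so the payment is 457,000 × 0.0057500 / (1 − 1.0057500^−60) = $9,027.60.
Option B: monthly rate = 8.5%/12 = 0.0070833; payment = 457,000 × 0.0070833 / (1 − (1+0.0070833)^−60) = $9,376.05.
Over 12 months: Option A costs 12 × $9,027.60 + $7,600.00 = $115,931.20; Option B costs 12 × $9,376.05 + $6,855.00 = $119,367.60.
Option A is cheaper by $119,367.60 − $115,931.20 = $3,436.40.

Option A by $3,440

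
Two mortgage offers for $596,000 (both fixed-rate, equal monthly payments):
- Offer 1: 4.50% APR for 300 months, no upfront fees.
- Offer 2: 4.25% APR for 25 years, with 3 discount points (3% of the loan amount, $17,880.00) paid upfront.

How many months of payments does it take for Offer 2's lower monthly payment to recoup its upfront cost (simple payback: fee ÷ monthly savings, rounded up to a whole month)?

213 months

Offer 1: at 4.50% the monthly rate is 0.0037500, so the payment is 596,000 × 0.0037500 / (1 − 1.0037500^−300) = $3,312.76.
Offer 2: monthly rate = 4.25%/12 = 0.0035417; payment = 596,000 × 0.0035417 / (1 − (1+0.0035417)^−300) = $3,228.76.
Monthly savings = $3,312.76 − $3,228.76 = $84.00.
Break-even = $17,880.00 / $84.00 = 212.86 → 213 months.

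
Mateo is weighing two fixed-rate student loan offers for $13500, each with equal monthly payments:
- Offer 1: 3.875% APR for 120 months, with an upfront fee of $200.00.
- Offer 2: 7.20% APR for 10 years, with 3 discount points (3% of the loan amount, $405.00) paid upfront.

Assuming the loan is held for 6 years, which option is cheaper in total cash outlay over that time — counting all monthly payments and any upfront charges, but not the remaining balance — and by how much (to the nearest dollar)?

Offer 1 by $1,808

Offer 1: monthly rate = 3.875%/12 = 0.0032292; payment = 13,500 × 0.0032292 / (1 − (1+0.0032292)^−120) = $135.88.
Offer 2: monthly rate = 7.2%/12 = 0.0060000; payment = 13,500 × 0.0060000 / (1 − (1+0.0060000)^−120) = $158.14.
Over 72 months: Offer 1 costs 72 × $135.88 + $200.00 = $9,983.36; Offer 2 costs 72 × $158.14 + $405.00 = $11,791.08.
Offer 1 is cheaper by $11,791.08 − $9,983.36 = $1,807.72.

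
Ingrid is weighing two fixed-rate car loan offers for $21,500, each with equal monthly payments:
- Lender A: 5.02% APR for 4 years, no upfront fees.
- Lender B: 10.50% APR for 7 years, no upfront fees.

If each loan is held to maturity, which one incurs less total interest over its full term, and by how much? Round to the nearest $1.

Lender A: at 5.02% the monthly rate is 0.0041833, so the payment is 21,500 × 0.0041833 / (1 − 1.0041833^−48) = $495.32.
Total interest on Lender A = 48 × $495.32 − $21,500 = $2,275.36.
Lender B: at 10.50% the monthly rate is 0.0087500, so the payment is 21,500 × 0.0087500 / (1 − 1.0087500^−84) = $362.50.
Total interest on Lender B = 84 × $362.50 − $21,500 = $8,950.00.
Lender A is lower by $6,674.64.

Lender A by $6,675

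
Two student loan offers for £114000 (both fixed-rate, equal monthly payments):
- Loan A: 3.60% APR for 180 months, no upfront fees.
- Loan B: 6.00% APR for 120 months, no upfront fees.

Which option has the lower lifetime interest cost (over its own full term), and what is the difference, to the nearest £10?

Loan A by £4,170

Loan A: monthly rate = 3.6%/12 = 0.0030000; payment = 114,000 × 0.0030000 / (1 − (1+0.0030000)^−180) = £820.58.
Total interest on Loan A = 180 × £820.58 − £114,000 = £33,704.40.
Loan B: at 6.00% the monthly rate is 0.0050000, so the payment is 114,000 × 0.0050000 / (1 − 1.0050000^−120) = £1,265.63.
Total interest on Loan B = 120 × £1,265.63 − £114,000 = £37,875.60.
Loan A is lower by £4,171.20.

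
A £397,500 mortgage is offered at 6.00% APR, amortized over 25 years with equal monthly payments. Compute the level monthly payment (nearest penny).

£2,561.10

At 6.00% the monthly rate is 0.0050000, so the payment is 397,500 × 0.0050000 / (1 − 1.0050000^−300) = £2,561.10.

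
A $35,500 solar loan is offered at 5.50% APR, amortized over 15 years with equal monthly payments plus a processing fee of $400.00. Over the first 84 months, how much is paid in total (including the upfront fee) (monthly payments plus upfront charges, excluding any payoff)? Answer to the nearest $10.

$24,770

Monthly rate = 5.5%/12 = 0.0045833; payment = 35,500 × 0.0045833 / (1 − (1+0.0045833)^−180) = $290.06.
Total outlay = 84 × $290.06 + $400.00 = $24,765.04.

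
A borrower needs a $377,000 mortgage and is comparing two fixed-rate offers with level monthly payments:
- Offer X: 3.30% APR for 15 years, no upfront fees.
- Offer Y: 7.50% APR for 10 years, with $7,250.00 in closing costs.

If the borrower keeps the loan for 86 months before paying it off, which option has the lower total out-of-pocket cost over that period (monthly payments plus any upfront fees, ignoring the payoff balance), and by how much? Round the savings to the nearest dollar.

Offer X: at 3.30% the monthly rate is 0.0027500, so the payment is 377,000 × 0.0027500 / (1 − 1.0027500^−180) = $2,658.23.
Offer Y: at 7.50% the monthly rate is 0.0062500, so the payment is 377,000 × 0.0062500 / (1 − 1.0062500^−120) = $4,475.06.
Over 86 months: Offer X costs 86 × $2,658.23 = $228,607.78; Offer Y costs 86 × $4,475.06 + $7,250.00 = $392,105.16.
Offer X is cheaper by $392,105.16 − $228,607.78 = $163,497.38.

Offer X by $163,497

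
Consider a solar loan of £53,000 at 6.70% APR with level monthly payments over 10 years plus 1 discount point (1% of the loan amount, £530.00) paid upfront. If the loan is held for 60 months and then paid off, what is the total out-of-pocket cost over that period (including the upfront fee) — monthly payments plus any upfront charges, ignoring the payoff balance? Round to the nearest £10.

At 6.70% the monthly rate is 0.0055833, so the payment is 53,000 × 0.0055833 / (1 − 1.0055833^−120) = £607.21.
Total outlay = 60 × £607.21 + £530.00 = £36,962.60.

£36,960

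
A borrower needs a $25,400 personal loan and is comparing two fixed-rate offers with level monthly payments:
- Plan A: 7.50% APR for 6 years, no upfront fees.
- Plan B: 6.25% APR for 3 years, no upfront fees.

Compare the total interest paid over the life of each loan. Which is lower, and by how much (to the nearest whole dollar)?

Plan A: monthly rate = 7.5%/12 = 0.0062500; payment = 25,400 × 0.0062500 / (1 − (1+0.0062500)^−72) = $439.17.
Total interest on Plan A = 72 × $439.17 − $25,400 = $6,220.24.
Plan B: at 6.25% the monthly rate is 0.0052083, so the payment is 25,400 × 0.0052083 / (1 − 1.0052083^−36) = $775.60.
Total interest on Plan B = 36 × $775.60 − $25,400 = $2,521.60.
Plan B is lower by $3,698.64.

Plan B by $3,699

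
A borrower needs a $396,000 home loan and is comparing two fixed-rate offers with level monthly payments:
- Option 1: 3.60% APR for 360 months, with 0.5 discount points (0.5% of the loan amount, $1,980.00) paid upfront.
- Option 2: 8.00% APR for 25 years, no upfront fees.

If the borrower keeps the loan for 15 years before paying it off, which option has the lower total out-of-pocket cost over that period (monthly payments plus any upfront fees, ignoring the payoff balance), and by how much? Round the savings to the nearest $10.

Option 1: monthly rate = 3.6%/12 = 0.0030000; payment = 396,000 × 0.0030000 / (1 − (1+0.0030000)^−360) = $1,800.40.
Option 2: monthly rate = 8%/12 = 0.0066667; payment = 396,000 × 0.0066667 / (1 − (1+0.0066667)^−300) = $3,056.39.
Over 180 months: Option 1 costs 180 × $1,800.40 + $1,980.00 = $326,052.00; Option 2 costs 180 × $3,056.39 = $550,150.20.
Option 1 is cheaper by $550,150.20 − $326,052.00 = $224,098.20.

Option 1 by $224,100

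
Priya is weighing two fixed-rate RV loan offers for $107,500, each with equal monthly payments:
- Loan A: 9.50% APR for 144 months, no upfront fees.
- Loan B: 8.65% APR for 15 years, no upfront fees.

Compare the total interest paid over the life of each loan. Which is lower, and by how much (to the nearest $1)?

Loan A by $11,698

Loan A: at 9.50% the monthly rate is 0.0079167, so the payment is 107,500 × 0.0079167 / (1 − 1.0079167^−144) = $1,253.85.
Total interest on Loan A = 144 × $1,253.85 − $107,500 = $73,054.40.
Loan B: at 8.65% the monthly rate is 0.0072083, so the payment is 107,500 × 0.0072083 / (1 − 1.0072083^−180) = $1,068.07.
Total interest on Loan B = 180 × $1,068.07 − $107,500 = $84,752.60.
Loan A is lower by $11,698.20.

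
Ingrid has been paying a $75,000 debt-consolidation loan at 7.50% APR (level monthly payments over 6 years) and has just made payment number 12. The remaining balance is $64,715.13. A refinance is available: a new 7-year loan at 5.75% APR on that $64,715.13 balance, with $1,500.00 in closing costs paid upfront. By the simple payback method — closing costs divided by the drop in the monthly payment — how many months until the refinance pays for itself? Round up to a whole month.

5 months

Current payment = 75,000 × 7.5%/12 / (1 − (1+0.0062500)^−72) = $1,296.76.
Refinanced payment = 64,715.13 × 0.0047917 / (1 − (1+0.0047917)^−84) = $937.66.
Monthly savings = $1,296.76 − $937.66 = $359.10.
Break-even = $1,500.00 / $359.10 = 4.18 → 5 months.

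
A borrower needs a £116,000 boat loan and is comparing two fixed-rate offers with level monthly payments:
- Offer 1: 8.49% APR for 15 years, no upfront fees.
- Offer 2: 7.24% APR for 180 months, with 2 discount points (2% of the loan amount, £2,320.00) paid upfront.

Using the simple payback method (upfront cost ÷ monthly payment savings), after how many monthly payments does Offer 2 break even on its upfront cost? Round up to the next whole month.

28 months

Offer 1: monthly rate = 8.49%/12 = 0.0070750; payment = 116,000 × 0.0070750 / (1 − (1+0.0070750)^−180) = £1,141.62.
Offer 2: at 7.24% the monthly rate is 0.0060333, so the payment is 116,000 × 0.0060333 / (1 − 1.0060333^−180) = £1,058.27.
Monthly savings = £1,141.62 − £1,058.27 = £83.35.
Break-even = £2,320.00 / £83.35 = 27.83 → 28 months.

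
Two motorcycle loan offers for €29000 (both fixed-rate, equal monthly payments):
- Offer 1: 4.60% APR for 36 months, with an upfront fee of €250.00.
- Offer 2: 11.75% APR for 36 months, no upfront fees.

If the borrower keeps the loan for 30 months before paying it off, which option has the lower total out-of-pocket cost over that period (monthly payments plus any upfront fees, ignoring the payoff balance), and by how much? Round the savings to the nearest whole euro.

Offer 1: at 4.60% the monthly rate is 0.0038333, so the payment is 29,000 × 0.0038333 / (1 − 1.0038333^−36) = €863.96.
Offer 2: at 11.75% the monthly rate is 0.0097917, so the payment is 29,000 × 0.0097917 / (1 − 1.0097917^−36) = €959.76.
Over 30 months: Offer 1 costs 30 × €863.96 + €250.00 = €26,168.80; Offer 2 costs 30 × €959.76 = €28,792.80.
Offer 1 is cheaper by €28,792.80 − €26,168.80 = €2,624.00.

Offer 1 by €2,624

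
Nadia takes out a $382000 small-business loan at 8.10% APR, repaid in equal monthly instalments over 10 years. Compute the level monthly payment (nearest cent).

$4,654.92

Monthly rate = 8.1%/12 = 0.0067500; payment = 382,000 × 0.0067500 / (1 − (1+0.0067500)^−120) = $4,654.92.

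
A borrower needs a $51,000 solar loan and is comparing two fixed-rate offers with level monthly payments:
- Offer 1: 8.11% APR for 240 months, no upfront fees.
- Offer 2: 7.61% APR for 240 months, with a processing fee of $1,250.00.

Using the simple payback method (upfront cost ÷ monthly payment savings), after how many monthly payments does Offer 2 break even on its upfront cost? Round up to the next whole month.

80 months

Offer 1: at 8.11% the monthly rate is 0.0067583, so the payment is 51,000 × 0.0067583 / (1 − 1.0067583^−240) = $430.08.
Offer 2: monthly rate = 7.61%/12 = 0.0063417; payment = 51,000 × 0.0063417 / (1 − (1+0.0063417)^−240) = $414.29.
Monthly savings = $430.08 − $414.29 = $15.79.
Break-even = $1,250.00 / $15.79 = 79.16 → 80 months.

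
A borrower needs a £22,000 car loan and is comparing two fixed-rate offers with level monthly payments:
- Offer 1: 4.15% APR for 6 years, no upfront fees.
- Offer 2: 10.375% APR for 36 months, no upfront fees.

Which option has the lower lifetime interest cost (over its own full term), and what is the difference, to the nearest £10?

Offer 1: at 4.15% the monthly rate is 0.0034583, so the payment is 22,000 × 0.0034583 / (1 − 1.0034583^−72) = £345.70.
Total interest on Offer 1 = 72 × £345.70 − £22,000 = £2,890.40.
Offer 2: at 10.375% the monthly rate is 0.0086458, so the payment is 22,000 × 0.0086458 / (1 − 1.0086458^−36) = £713.76.
Total interest on Offer 2 = 36 × £713.76 − £22,000 = £3,695.36.
Offer 1 is lower by £804.96.

Offer 1 by £800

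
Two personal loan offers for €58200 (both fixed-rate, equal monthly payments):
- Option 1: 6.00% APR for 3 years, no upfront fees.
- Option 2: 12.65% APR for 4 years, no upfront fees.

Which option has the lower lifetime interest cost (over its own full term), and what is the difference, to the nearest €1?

Option 1 by €10,721

Option 1: at 6.00% the monthly rate is 0.0050000, so the payment is 58,200 × 0.0050000 / (1 − 1.0050000^−36) = €1,770.56.
Total interest on Option 1 = 36 × €1,770.56 − €58,200 = €5,540.16.
Option 2: at 12.65% the monthly rate is 0.0105417, so the payment is 58,200 × 0.0105417 / (1 − 1.0105417^−48) = €1,551.27.
Total interest on Option 2 = 48 × €1,551.27 − €58,200 = €16,260.96.
Option 1 is lower by €10,720.80.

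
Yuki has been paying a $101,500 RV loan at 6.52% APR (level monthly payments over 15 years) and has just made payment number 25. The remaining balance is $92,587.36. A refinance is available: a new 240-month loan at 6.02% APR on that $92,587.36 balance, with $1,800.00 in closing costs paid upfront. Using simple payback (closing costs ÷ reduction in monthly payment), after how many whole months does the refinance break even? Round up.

9 months

Current payment = 101,500 × 6.52%/12 / (1 − (1+0.0054333)^−180) = $885.29.
Refinanced payment = 92,587.36 × 0.0050167 / (1 − (1+0.0050167)^−240) = $664.39.
Monthly savings = $885.29 − $664.39 = $220.90.
Break-even = $1,800.00 / $220.90 = 8.15 → 9 months.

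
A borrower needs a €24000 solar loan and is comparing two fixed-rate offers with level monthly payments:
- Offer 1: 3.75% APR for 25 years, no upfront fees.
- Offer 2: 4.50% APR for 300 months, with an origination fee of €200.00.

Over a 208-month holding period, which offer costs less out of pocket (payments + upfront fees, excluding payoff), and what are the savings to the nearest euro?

Offer 1: at 3.75% the monthly rate is 0.0031250, so the payment is 24,000 × 0.0031250 / (1 − 1.0031250^−300) = €123.39.
Offer 2: at 4.50% the monthly rate is 0.0037500, so the payment is 24,000 × 0.0037500 / (1 − 1.0037500^−300) = €133.40.
Over 208 months: Offer 1 costs 208 × €123.39 = €25,665.12; Offer 2 costs 208 × €133.40 + €200.00 = €27,947.20.
Offer 1 is cheaper by €27,947.20 − €25,665.12 = €2,282.08.

Offer 1 by €2,282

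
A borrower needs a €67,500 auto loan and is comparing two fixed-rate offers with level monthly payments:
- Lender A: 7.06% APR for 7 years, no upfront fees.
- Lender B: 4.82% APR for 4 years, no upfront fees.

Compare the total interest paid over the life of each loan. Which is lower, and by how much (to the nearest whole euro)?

Lender A: monthly rate = 7.06%/12 = 0.0058833; payment = 67,500 × 0.0058833 / (1 − (1+0.0058833)^−84) = €1,020.74.
Total interest on Lender A = 84 × €1,020.74 − €67,500 = €18,242.16.
Lender B: at 4.82% the monthly rate is 0.0040167, so the payment is 67,500 × 0.0040167 / (1 − 1.0040167^−48) = €1,548.98.
Total interest on Lender B = 48 × €1,548.98 − €67,500 = €6,851.04.
Lender B is lower by €11,391.12.

Lender B by €11,391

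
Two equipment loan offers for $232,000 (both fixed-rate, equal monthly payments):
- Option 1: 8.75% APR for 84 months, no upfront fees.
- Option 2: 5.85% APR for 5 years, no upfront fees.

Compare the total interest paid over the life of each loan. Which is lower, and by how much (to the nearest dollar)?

Option 1: monthly rate = 8.75%/12 = 0.0072917; payment = 232,000 × 0.0072917 / (1 − (1+0.0072917)^−84) = $3,703.30.
Total interest on Option 1 = 84 × $3,703.30 − $232,000 = $79,077.20.
Option 2: monthly rate = 5.85%/12 = 0.0048750; payment = 232,000 × 0.0048750 / (1 − (1+0.0048750)^−60) = $4,469.05.
Total interest on Option 2 = 60 × $4,469.05 − $232,000 = $36,143.00.
Option 2 is lower by $42,934.20.

Option 2 by $42,934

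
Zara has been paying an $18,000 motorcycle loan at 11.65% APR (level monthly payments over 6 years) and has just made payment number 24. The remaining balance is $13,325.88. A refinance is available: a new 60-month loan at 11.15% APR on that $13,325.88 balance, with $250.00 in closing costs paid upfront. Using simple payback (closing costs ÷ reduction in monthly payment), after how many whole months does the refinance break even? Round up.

5 months

Current payment = 18,000 × 11.65%/12 / (1 − (1+0.0097083)^−72) = $348.64.
Refinanced payment = 13,325.88 × 0.0092917 / (1 − (1+0.0092917)^−60) = $290.73.
Monthly savings = $348.64 − $290.73 = $57.91.
Break-even = $250.00 / $57.91 = 4.32 → 5 months.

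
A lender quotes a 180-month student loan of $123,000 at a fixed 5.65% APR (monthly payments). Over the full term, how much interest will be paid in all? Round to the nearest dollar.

$59,669

Monthly rate = 5.65%/12 = 0.0047083; payment = 123,000 × 0.0047083 / (1 − (1+0.0047083)^−180) = $1,014.83.
Total paid = 180 × $1,014.83 = $182,669.40; interest = $182,669.40 − $123,000 = $59,669.40.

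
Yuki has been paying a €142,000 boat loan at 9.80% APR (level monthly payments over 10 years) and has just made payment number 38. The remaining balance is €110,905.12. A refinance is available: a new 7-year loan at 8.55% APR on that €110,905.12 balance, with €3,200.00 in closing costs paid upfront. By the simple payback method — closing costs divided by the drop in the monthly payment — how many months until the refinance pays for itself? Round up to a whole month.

32 months

Current payment = 142,000 × 9.8%/12 / (1 − (1+0.0081667)^−120) = €1,860.85.
Refinanced payment = 110,905.12 × 0.0071250 / (1 − (1+0.0071250)^−84) = €1,759.14.
Monthly savings = €1,860.85 − €1,759.14 = €101.71.
Break-even = €3,200.00 / €101.71 = 31.46 → 32 months.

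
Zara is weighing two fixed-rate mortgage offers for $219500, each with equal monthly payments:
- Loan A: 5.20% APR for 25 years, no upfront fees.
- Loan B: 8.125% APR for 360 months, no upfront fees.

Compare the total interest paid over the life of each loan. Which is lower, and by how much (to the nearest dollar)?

Loan A by $194,057

Loan A: at 5.20% the monthly rate is 0.0043333, so the payment is 219,500 × 0.0043333 / (1 − 1.0043333^−300) = $1,308.88.
Total interest on Loan A = 300 × $1,308.88 − $219,500 = $173,164.00.
Loan B: at 8.125% the monthly rate is 0.0067708, so the payment is 219,500 × 0.0067708 / (1 − 1.0067708^−360) = $1,629.78.
Total interest on Loan B = 360 × $1,629.78 − $219,500 = $367,220.80.
Loan A is lower by $194,056.80.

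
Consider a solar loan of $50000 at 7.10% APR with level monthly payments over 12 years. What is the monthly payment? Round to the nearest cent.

Monthly rate = 7.1%/12 = 0.0059167; payment = 50,000 × 0.0059167 / (1 − (1+0.0059167)^−144) = $516.86.

$516.86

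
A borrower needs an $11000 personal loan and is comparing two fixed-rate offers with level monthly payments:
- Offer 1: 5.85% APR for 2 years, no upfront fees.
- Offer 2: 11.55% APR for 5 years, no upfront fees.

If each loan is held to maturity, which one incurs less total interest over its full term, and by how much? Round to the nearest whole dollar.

Offer 1: monthly rate = 5.85%/12 = 0.0048750; payment = 11,000 × 0.0048750 / (1 − (1+0.0048750)^−24) = $486.78.
Total interest on Offer 1 = 24 × $486.78 − $11,000 = $682.72.
Offer 2: at 11.55% the monthly rate is 0.0096250, so the payment is 11,000 × 0.0096250 / (1 − 1.0096250^−60) = $242.19.
Total interest on Offer 2 = 60 × $242.19 − $11,000 = $3,531.40.
Offer 1 is lower by $2,848.68.

Offer 1 by $2,849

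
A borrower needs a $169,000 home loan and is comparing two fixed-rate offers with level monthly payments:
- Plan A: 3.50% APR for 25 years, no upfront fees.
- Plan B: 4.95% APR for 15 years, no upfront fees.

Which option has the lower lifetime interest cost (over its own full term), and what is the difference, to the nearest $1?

Plan B by $14,048

Plan A: monthly rate = 3.5%/12 = 0.0029167; payment = 169,000 × 0.0029167 / (1 − (1+0.0029167)^−300) = $846.05.
Total interest on Plan A = 300 × $846.05 − $169,000 = $84,815.00.
Plan B: monthly rate = 4.95%/12 = 0.0041250; payment = 169,000 × 0.0041250 / (1 − (1+0.0041250)^−180) = $1,332.04.
Total interest on Plan B = 180 × $1,332.04 − $169,000 = $70,767.20.
Plan B is lower by $14,047.80.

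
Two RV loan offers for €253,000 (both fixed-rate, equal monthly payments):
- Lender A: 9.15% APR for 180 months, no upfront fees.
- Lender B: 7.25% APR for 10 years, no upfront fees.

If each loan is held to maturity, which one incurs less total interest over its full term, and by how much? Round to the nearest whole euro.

Lender A: at 9.15% the monthly rate is 0.0076250, so the payment is 253,000 × 0.0076250 / (1 − 1.0076250^−180) = €2,588.72.
Total interest on Lender A = 180 × €2,588.72 − €253,000 = €212,969.60.
Lender B: at 7.25% the monthly rate is 0.0060417, so the payment is 253,000 × 0.0060417 / (1 − 1.0060417^−120) = €2,970.25.
Total interest on Lender B = 120 × €2,970.25 − €253,000 = €103,430.00.
Lender B is lower by €109,539.60.

Lender B by €109,540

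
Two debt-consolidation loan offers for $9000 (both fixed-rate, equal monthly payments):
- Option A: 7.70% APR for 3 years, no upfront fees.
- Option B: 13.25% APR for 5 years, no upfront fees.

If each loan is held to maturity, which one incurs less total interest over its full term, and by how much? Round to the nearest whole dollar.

Option A by $2,248

Option A: monthly rate = 7.7%/12 = 0.0064167; payment = 9,000 × 0.0064167 / (1 − (1+0.0064167)^−36) = $280.78.
Total interest on Option A = 36 × $280.78 − $9,000 = $1,108.08.
Option B: monthly rate = 13.25%/12 = 0.0110417; payment = 9,000 × 0.0110417 / (1 − (1+0.0110417)^−60) = $205.93.
Total interest on Option B = 60 × $205.93 − $9,000 = $3,355.80.
Option A is lower by $2,247.72.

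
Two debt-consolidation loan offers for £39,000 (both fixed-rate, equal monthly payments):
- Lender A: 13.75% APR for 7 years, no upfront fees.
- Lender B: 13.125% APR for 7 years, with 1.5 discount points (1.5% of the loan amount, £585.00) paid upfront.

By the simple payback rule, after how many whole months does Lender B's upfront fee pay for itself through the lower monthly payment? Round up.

44 months

Lender A: at 13.75% the monthly rate is 0.0114583, so the payment is 39,000 × 0.0114583 / (1 − 1.0114583^−84) = £725.49.
Lender B: monthly rate = 13.125%/12 = 0.0109375; payment = 39,000 × 0.0109375 / (1 − (1+0.0109375)^−84) = £712.14.
Monthly savings = £725.49 − £712.14 = £13.35.
Break-even = £585.00 / £13.35 = 43.82 → 44 months.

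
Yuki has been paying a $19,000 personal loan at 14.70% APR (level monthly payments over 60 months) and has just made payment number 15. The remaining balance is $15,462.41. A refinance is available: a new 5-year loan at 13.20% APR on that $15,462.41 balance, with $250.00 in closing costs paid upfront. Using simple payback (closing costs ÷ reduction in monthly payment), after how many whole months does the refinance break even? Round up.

3 months

Current payment = 19,000 × 14.7%/12 / (1 − (1+0.0122500)^−60) = $449.02.
Refinanced payment = 15,462.41 × 0.0110000 / (1 − (1+0.0110000)^−60) = $353.40.
Monthly savings = $449.02 − $353.40 = $95.62.
Break-even = $250.00 / $95.62 = 2.61 → 3 months.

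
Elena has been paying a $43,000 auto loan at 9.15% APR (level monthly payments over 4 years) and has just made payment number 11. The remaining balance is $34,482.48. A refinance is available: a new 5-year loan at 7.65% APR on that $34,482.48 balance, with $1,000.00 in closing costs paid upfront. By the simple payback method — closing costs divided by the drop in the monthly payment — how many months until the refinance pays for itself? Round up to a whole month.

Current payment = 43,000 × 9.15%/12 / (1 − (1+0.0076250)^−48) = $1,073.12.
Refinanced payment = 34,482.48 × 0.0063750 / (1 − (1+0.0063750)^−60) = $693.42.
Monthly savings = $1,073.12 − $693.42 = $379.70.
Break-even = $1,000.00 / $379.70 = 2.63 → 3 months.

3 months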